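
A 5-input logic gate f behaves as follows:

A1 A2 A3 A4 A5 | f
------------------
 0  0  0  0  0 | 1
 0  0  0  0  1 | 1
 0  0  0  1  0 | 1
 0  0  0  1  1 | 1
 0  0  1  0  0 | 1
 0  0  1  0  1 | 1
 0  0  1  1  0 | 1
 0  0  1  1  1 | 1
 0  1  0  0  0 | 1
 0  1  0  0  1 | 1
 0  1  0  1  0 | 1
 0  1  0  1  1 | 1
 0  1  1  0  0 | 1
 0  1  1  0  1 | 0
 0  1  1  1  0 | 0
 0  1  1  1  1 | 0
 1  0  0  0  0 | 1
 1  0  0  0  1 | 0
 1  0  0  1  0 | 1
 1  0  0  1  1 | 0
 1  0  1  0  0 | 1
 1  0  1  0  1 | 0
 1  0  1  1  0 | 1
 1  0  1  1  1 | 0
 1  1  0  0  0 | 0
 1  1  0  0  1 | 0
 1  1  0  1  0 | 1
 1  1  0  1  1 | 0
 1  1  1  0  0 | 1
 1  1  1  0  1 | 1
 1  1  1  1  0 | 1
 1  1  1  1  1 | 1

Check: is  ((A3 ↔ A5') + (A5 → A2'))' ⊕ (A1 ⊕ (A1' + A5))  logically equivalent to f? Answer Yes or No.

No

Test each input against both f and the formula:
  A1=0, A2=0, A3=0, A4=0, A5=0: formula gives 1, f = 1 ✓
  A1=0, A2=0, A3=0, A4=0, A5=1: formula gives 1, f = 1 ✓
  A1=0, A2=0, A3=0, A4=1, A5=0: formula gives 1, f = 1 ✓
  A1=0, A2=0, A3=0, A4=1, A5=1: formula gives 1, f = 1 ✓
  …
  A1=0, A2=1, A3=1, A4=1, A5=0: formula gives 1, but f = 0 ✗
Since they disagree at (0,1,1,1,0), the expression is not a correct formula for f.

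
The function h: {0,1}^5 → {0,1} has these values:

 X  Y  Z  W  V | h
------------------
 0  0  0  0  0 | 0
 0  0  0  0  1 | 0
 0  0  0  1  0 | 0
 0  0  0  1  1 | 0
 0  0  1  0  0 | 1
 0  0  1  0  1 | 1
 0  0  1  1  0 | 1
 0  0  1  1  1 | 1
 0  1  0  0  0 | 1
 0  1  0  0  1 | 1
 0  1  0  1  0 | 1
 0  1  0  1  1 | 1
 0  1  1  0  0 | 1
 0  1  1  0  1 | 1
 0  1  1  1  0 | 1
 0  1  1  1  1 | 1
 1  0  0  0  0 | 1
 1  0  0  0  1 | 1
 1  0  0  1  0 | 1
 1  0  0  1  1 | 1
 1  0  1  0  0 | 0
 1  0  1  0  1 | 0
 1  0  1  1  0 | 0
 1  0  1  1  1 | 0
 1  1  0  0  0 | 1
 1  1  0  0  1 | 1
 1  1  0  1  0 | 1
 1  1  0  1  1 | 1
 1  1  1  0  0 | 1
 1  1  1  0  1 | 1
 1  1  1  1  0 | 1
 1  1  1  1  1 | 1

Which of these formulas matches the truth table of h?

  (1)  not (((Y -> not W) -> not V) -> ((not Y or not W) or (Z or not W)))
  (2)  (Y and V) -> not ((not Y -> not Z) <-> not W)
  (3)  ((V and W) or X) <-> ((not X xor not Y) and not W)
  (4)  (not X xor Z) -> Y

4

(1) disagrees with h on (0,0,1,0,0) (formula → 0, table → 1); rule it out.
(2) disagrees with h on (0,0,0,0,0) (formula → 1, table → 0); rule it out.
(3) disagrees with h on (0,0,0,0,0) (formula → 1, table → 0); rule it out.
Only (4) survives; checking it on all 32 rows confirms it matches h.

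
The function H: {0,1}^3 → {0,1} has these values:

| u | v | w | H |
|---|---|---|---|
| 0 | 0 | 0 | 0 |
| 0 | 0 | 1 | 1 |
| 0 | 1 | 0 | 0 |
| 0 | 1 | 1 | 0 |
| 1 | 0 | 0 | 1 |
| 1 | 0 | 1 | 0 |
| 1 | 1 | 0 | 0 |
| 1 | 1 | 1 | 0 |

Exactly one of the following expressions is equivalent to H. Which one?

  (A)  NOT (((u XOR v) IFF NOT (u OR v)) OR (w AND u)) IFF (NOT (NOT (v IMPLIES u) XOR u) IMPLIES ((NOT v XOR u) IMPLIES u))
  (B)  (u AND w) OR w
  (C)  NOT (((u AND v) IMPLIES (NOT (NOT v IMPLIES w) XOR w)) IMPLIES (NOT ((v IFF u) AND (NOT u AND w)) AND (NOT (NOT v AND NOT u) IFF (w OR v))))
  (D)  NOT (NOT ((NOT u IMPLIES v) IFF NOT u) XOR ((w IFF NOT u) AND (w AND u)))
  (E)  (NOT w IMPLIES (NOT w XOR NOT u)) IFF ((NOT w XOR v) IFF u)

C

(A): at (0,0,1) it gives 0, but H = 1 — eliminated.
(B): at (0,1,1) it gives 1, but H = 0 — eliminated.
(D): at (0,0,1) it gives 0, but H = 1 — eliminated.
(E): at (0,0,0) it gives 1, but H = 0 — eliminated.
Only (C) survives; checking it on all 8 rows confirms it matches H.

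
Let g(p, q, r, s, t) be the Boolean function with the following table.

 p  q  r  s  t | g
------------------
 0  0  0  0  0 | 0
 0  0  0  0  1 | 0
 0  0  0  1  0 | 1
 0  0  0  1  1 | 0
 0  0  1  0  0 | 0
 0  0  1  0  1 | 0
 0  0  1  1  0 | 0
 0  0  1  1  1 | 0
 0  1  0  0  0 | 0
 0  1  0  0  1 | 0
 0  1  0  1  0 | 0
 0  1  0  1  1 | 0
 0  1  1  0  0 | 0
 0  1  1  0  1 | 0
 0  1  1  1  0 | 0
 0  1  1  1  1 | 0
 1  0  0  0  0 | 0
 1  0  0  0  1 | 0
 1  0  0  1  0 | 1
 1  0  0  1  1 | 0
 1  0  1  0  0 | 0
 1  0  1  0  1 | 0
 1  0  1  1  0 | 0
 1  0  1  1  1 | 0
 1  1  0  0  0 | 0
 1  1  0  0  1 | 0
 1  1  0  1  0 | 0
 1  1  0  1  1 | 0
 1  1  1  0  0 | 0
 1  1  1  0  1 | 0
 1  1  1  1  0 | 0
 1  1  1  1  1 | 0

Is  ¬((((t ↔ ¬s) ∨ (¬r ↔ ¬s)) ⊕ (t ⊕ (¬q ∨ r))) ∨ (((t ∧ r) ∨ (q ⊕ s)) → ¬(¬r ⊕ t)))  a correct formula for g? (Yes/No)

Yes

Evaluate ¬((((t ↔ ¬s) ∨ (¬r ↔ ¬s)) ⊕ (t ⊕ (¬q ∨ r))) ∨ (((t ∧ r) ∨ (q ⊕ s)) → ¬(¬r ⊕ t))) on each row and compare to g:
  p=0, q=0, r=0, s=0, t=0: formula gives 0, g = 0 ✓
  p=0, q=0, r=0, s=0, t=1: formula gives 0, g = 0 ✓
  p=0, q=0, r=0, s=1, t=0: formula gives 1, g = 1 ✓
  p=0, q=0, r=0, s=1, t=1: formula gives 0, g = 0 ✓
  …and likewise for the remaining 28 rows.
All 32 rows match — the expression computes g exactly.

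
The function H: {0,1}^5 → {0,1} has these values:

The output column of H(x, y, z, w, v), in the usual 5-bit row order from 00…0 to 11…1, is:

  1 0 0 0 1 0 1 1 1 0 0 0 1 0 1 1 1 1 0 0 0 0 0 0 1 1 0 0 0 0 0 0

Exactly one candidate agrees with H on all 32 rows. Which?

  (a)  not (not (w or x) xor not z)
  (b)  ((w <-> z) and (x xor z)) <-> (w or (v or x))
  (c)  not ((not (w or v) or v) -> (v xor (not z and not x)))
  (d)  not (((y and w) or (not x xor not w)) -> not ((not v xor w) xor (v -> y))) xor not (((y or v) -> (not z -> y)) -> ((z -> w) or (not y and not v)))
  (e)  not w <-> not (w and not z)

b

(a) disagrees with H on (0,0,0,0,1) (formula → 1, table → 0); rule it out.
(c) disagrees with H on (0,0,0,0,0) (formula → 0, table → 1); rule it out.
(d) disagrees with H on (0,0,0,0,0) (formula → 0, table → 1); rule it out.
(e) disagrees with H on (0,0,0,0,1) (formula → 1, table → 0); rule it out.
That leaves (b). Evaluating it on every row reproduces the table of H exactly.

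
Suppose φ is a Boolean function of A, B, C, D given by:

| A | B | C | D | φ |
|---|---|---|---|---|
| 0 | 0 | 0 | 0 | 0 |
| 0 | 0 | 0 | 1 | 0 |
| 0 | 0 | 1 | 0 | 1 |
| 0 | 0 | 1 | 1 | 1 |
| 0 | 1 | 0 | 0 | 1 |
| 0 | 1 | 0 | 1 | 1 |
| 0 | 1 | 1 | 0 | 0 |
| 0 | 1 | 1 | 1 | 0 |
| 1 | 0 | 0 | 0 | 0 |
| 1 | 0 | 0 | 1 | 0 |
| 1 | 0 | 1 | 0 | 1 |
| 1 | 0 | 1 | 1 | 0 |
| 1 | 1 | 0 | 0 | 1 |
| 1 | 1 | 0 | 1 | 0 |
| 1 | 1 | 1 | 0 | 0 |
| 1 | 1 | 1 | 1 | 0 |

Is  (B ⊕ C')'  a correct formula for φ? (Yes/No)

No

Check the formula against φ row by row:
  A=0, B=0, C=0, D=0: formula gives 0, φ = 0 ✓
  A=0, B=0, C=0, D=1: formula gives 0, φ = 0 ✓
  A=0, B=0, C=1, D=0: formula gives 1, φ = 1 ✓
  A=0, B=0, C=1, D=1: formula gives 1, φ = 1 ✓
  …
  A=1, B=0, C=1, D=1: formula gives 1, but φ = 0 ✗
Since they disagree at (1,0,1,1), the expression is not a correct formula for φ.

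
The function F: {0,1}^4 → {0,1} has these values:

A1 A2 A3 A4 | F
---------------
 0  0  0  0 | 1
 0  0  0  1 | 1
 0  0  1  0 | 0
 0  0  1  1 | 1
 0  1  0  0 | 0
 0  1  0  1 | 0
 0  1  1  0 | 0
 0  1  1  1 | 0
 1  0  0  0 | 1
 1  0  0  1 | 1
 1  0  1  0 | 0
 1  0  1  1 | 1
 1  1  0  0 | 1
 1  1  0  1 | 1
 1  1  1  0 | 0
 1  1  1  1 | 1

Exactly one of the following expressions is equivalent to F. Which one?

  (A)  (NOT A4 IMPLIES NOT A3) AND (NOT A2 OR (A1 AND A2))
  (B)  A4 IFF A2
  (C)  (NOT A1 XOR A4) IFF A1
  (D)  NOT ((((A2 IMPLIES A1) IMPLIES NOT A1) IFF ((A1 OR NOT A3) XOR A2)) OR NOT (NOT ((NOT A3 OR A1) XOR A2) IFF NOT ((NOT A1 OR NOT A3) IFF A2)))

(B) fails at (0,0,0,1): the formula yields 0, F is 1.
(C) fails at (0,0,0,0): the formula yields 0, F is 1.
(D) fails at (0,0,0,0): the formula yields 0, F is 1.
Only (A) survives; checking it on all 16 rows confirms it matches F.

A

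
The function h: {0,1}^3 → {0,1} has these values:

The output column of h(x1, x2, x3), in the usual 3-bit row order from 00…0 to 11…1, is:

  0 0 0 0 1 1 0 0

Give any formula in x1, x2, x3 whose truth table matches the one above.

The 1-rows are (1,0,0), (1,0,1). Each contributes one minterm — x1·¬x2·¬x3; x1·¬x2·x3 — and their disjunction is a sum-of-products form of h.

h(x1, x2, x3) = ((x1 & ~x2) & ~x3) | ((x1 & ~x2) & x3)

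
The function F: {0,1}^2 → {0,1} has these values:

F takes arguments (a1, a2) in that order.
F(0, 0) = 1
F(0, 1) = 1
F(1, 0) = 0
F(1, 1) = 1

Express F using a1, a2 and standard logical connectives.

This is a1 → a2 (false only at 1,0).

F(a1, a2) = a1 → a2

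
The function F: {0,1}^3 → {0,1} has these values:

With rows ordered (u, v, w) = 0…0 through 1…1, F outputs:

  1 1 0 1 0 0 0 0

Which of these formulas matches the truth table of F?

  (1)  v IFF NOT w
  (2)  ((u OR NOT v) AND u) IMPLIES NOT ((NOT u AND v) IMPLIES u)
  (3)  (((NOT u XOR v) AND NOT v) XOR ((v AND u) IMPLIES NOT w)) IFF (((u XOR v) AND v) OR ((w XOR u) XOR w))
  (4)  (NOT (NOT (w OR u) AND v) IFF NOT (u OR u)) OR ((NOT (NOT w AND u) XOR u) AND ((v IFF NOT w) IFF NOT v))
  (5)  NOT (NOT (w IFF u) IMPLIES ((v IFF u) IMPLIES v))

4

(1) disagrees with F on (0,0,0) (formula → 0, table → 1); rule it out.
(2) disagrees with F on (0,1,0) (formula → 1, table → 0); rule it out.
(3) disagrees with F on (0,1,0) (formula → 1, table → 0); rule it out.
(5) disagrees with F on (0,0,0) (formula → 0, table → 1); rule it out.
That leaves (4). Evaluating it on every row reproduces the table of F exactly.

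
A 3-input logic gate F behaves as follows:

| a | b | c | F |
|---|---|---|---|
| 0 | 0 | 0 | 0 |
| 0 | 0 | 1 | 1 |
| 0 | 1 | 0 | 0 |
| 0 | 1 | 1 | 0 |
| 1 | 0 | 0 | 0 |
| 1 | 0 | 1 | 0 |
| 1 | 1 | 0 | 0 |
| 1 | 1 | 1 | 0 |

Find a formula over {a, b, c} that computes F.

Only row (0,0,1) gives 1. That row's minterm ¬a·¬b·c is F directly.

F(a, b, c) = (NOT a AND NOT b) AND c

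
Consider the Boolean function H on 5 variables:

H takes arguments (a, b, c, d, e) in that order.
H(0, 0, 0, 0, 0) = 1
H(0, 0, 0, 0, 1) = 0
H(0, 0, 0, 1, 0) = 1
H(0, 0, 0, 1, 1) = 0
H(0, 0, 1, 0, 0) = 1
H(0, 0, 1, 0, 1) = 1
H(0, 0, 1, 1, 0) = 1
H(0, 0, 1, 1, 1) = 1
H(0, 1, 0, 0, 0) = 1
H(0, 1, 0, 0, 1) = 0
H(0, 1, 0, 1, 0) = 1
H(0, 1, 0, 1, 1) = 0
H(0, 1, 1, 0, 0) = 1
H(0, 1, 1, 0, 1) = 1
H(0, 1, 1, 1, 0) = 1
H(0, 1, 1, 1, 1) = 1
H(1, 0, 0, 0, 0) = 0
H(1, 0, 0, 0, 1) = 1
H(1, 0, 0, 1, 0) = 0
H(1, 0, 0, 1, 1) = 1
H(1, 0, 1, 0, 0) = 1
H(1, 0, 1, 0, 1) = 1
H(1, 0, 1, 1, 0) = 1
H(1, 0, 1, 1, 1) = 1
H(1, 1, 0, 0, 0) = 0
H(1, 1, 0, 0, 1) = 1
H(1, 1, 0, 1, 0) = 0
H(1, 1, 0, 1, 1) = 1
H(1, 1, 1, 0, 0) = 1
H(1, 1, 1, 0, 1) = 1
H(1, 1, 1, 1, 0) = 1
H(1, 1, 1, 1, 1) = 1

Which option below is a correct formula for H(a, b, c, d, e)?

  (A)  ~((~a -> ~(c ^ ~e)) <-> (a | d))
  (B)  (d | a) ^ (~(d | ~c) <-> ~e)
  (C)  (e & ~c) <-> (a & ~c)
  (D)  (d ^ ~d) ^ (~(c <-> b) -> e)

C

(A) fails at (0,0,0,0,0): the formula yields 0, H is 1.
(B) fails at (0,0,0,0,0): the formula yields 0, H is 1.
(D) fails at (0,0,0,0,0): the formula yields 0, H is 1.
(C) is the remaining candidate, and it agrees with H on all 32 inputs.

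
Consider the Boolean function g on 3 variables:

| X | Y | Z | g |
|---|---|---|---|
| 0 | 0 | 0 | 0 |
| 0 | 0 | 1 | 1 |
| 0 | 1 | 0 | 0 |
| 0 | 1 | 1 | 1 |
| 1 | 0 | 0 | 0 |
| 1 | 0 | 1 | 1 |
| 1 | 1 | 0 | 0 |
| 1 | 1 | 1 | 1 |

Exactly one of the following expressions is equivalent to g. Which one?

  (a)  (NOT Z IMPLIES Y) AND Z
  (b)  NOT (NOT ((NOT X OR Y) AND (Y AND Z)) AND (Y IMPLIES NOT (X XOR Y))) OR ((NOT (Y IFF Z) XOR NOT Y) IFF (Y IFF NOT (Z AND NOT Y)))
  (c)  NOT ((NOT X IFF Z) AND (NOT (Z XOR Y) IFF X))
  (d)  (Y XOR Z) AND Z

(b) disagrees with g on (0,0,1) (formula → 0, table → 1); rule it out.
(c) disagrees with g on (0,0,0) (formula → 1, table → 0); rule it out.
(d) disagrees with g on (0,1,1) (formula → 0, table → 1); rule it out.
That leaves (a). Evaluating it on every row reproduces the table of g exactly.

a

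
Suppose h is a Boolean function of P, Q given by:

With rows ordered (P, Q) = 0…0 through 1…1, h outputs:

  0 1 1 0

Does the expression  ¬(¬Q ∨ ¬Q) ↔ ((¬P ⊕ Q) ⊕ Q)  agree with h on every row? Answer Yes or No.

Yes

Evaluate ¬(¬Q ∨ ¬Q) ↔ ((¬P ⊕ Q) ⊕ Q) on each row and compare to h:
  P=0, Q=0: formula gives 0, h = 0 ✓
  P=0, Q=1: formula gives 1, h = 1 ✓
  P=1, Q=0: formula gives 1, h = 1 ✓
  P=1, Q=1: formula gives 0, h = 0 ✓
No disagreement on any input; they are logically equivalent.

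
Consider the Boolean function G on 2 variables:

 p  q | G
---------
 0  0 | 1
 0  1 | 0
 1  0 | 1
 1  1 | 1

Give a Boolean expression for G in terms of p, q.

G(p, q) = ~(~p & q)

Only row (0,1) gives 0. So G is 1 everywhere except there — the complement of the minterm ¬p·q.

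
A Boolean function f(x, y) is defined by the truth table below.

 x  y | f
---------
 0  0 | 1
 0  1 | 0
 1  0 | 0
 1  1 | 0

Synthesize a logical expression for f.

f(x, y) = (x + y)'

The output is 1 only when every input is 0 — NOR of all inputs.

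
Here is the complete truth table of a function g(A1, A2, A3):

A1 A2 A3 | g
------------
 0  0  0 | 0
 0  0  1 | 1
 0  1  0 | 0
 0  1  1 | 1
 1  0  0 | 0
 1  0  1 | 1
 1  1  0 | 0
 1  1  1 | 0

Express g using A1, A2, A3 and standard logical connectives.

g(A1, A2, A3) = (((~A1 & ~A2) & A3) | ((~A1 & A2) & A3)) | ((A1 & ~A2) & A3)

Collect the rows where g=1 — (0,0,1), (0,1,1), (1,0,1) — and write one minterm per row: ¬A1·¬A2·A3, ¬A1·A2·A3, A1·¬A2·A3. Their union (logical OR) reproduces the table exactly.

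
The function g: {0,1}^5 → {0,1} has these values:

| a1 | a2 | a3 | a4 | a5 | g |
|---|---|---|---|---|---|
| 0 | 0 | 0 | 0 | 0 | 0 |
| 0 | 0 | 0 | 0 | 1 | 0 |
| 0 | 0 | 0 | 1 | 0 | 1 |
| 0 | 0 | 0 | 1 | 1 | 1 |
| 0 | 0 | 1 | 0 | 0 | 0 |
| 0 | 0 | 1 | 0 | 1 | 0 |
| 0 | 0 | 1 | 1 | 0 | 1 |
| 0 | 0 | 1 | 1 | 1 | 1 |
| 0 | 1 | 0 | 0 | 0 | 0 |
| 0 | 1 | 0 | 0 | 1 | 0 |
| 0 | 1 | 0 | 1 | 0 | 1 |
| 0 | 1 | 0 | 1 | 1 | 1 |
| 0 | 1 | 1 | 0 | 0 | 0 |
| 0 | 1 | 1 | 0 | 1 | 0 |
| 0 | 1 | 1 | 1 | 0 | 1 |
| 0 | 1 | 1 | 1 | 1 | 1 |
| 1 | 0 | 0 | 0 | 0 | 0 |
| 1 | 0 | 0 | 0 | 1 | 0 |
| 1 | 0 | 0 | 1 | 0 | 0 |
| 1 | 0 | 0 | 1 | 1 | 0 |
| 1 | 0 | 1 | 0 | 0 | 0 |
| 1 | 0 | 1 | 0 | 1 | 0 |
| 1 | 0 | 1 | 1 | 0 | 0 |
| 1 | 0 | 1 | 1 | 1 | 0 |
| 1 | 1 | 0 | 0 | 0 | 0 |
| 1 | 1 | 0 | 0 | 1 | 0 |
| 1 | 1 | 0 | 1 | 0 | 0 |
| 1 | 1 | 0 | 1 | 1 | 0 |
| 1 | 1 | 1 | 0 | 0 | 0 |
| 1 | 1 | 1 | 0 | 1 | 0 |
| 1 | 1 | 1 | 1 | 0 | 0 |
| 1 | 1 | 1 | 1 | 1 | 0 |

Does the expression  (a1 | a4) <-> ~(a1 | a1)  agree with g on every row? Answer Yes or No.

Yes

Check the formula against g row by row:
  a1=0, a2=0, a3=0, a4=0, a5=0: formula gives 0, g = 0 ✓
  a1=0, a2=0, a3=0, a4=0, a5=1: formula gives 0, g = 0 ✓
  a1=0, a2=0, a3=0, a4=1, a5=0: formula gives 1, g = 1 ✓
  a1=0, a2=0, a3=0, a4=1, a5=1: formula gives 1, g = 1 ✓
  … (the remaining 28 rows also agree.)
All 32 rows match — the expression computes g exactly.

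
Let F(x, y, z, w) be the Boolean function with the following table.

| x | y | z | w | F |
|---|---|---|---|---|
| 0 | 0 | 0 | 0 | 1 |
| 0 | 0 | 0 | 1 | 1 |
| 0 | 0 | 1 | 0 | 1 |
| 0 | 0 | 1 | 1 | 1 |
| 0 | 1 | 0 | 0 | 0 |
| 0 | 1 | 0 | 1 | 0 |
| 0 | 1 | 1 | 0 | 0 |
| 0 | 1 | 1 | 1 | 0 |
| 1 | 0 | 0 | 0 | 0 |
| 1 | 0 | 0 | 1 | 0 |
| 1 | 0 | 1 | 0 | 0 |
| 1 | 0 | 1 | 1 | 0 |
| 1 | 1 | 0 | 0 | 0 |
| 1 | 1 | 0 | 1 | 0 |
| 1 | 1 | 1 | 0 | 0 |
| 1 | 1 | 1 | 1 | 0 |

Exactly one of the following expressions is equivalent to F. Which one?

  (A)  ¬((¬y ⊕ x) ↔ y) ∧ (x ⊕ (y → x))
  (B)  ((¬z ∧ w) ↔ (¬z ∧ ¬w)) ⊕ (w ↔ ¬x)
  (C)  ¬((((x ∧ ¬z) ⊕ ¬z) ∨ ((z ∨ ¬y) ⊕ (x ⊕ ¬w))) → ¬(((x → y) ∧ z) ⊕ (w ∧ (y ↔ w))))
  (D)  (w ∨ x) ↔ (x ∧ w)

(B): at (0,0,0,0) it gives 0, but F = 1 — eliminated.
(C): at (0,0,0,0) it gives 0, but F = 1 — eliminated.
(D): at (0,0,0,1) it gives 0, but F = 1 — eliminated.
(A) is the remaining candidate, and it agrees with F on all 16 inputs.

A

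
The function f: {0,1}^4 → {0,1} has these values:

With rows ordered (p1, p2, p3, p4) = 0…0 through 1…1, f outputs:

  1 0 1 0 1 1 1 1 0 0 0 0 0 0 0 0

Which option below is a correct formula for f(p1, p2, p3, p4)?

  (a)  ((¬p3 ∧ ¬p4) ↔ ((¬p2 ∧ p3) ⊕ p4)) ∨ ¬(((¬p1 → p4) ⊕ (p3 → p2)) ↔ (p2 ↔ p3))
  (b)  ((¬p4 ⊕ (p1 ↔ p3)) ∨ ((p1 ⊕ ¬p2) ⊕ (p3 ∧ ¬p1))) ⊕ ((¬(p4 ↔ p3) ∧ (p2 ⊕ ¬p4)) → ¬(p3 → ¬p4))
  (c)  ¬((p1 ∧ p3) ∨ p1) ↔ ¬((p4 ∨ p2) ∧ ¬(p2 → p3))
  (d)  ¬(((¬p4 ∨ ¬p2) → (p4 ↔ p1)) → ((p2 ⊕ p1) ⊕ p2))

(a) fails at (0,0,0,0): the formula yields 0, f is 1.
(b) fails at (0,0,0,0): the formula yields 0, f is 1.
(c) fails at (0,0,0,1): the formula yields 1, f is 0.
Only (d) survives; checking it on all 16 rows confirms it matches f.

d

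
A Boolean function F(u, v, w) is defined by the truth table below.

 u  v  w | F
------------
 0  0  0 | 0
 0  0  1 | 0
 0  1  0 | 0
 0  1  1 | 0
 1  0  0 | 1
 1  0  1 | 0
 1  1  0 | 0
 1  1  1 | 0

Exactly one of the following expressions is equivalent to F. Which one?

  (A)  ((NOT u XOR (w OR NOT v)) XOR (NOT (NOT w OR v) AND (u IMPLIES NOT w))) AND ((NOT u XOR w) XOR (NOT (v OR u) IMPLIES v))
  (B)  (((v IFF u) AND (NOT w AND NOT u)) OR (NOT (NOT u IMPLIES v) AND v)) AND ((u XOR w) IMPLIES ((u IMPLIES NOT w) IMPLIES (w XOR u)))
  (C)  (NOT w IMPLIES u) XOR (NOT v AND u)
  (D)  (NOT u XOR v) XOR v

(B) fails at (0,0,0): the formula yields 1, F is 0.
(C) fails at (0,0,1): the formula yields 1, F is 0.
(D) fails at (0,0,0): the formula yields 1, F is 0.
That leaves (A). Evaluating it on every row reproduces the table of F exactly.

A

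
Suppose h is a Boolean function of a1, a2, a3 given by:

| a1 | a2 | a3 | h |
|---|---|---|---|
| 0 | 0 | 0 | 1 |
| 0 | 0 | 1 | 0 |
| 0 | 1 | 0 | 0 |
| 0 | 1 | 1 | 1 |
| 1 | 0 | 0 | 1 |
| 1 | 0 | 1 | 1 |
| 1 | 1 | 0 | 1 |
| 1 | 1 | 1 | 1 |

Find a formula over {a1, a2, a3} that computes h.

h(a1, a2, a3) = NOT (((NOT a1 AND NOT a2) AND a3) OR ((NOT a1 AND a2) AND NOT a3))

h is 0 on only 2 rows — (0,0,1), (0,1,0). Writing each as a minterm (¬a1·¬a2·a3, ¬a1·a2·¬a3) and OR-ing them characterizes exactly where h=0, so h is the negation of that disjunction.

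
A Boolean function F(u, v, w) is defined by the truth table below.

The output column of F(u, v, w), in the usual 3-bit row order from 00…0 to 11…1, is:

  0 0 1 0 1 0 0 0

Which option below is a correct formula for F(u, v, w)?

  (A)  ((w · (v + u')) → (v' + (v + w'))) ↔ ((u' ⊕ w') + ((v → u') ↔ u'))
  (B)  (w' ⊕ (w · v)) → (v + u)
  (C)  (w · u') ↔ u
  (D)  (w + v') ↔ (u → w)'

(A) disagrees with F on (0,0,0) (formula → 1, table → 0); rule it out.
(B) disagrees with F on (0,0,1) (formula → 1, table → 0); rule it out.
(C) disagrees with F on (0,0,0) (formula → 1, table → 0); rule it out.
Only (D) survives; checking it on all 8 rows confirms it matches F.

D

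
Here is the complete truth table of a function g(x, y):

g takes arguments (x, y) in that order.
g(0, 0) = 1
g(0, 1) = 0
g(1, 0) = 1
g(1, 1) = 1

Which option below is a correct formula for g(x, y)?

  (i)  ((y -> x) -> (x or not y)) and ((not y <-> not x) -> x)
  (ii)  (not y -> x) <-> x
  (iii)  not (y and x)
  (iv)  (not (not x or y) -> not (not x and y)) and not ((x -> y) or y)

ii

(i) fails at (0,0): the formula yields 0, g is 1.
(iii) fails at (0,1): the formula yields 1, g is 0.
(iv) fails at (0,0): the formula yields 0, g is 1.
Only (ii) survives; checking it on all 4 rows confirms it matches g.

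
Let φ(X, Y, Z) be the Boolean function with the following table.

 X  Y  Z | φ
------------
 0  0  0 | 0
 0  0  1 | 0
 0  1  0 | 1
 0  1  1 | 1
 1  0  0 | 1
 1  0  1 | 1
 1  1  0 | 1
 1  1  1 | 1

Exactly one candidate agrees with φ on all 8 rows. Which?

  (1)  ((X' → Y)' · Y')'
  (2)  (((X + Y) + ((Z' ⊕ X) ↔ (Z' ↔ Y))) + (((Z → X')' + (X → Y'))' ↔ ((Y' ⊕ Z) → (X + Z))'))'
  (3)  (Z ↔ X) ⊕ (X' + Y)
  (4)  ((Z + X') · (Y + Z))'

(2): at (0,0,0) it gives 1, but φ = 0 — eliminated.
(3): at (0,0,1) it gives 1, but φ = 0 — eliminated.
(4): at (0,0,0) it gives 1, but φ = 0 — eliminated.
(1) is the remaining candidate, and it agrees with φ on all 8 inputs.

1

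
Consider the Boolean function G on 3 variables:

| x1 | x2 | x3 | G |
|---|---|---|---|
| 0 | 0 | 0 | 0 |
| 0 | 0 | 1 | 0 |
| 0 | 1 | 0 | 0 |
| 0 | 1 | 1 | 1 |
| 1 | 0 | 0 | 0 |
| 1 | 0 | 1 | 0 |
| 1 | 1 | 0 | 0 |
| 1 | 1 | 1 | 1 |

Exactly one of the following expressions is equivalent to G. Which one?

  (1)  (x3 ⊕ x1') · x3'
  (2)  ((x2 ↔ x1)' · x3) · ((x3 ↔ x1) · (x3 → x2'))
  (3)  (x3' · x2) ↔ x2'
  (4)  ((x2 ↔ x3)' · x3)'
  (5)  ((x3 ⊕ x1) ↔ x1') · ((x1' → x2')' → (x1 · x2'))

3

(1) disagrees with G on (0,0,0) (formula → 1, table → 0); rule it out.
(2) disagrees with G on (0,1,1) (formula → 0, table → 1); rule it out.
(4) disagrees with G on (0,0,0) (formula → 1, table → 0); rule it out.
(5) disagrees with G on (0,0,1) (formula → 1, table → 0); rule it out.
Only (3) survives; checking it on all 8 rows confirms it matches G.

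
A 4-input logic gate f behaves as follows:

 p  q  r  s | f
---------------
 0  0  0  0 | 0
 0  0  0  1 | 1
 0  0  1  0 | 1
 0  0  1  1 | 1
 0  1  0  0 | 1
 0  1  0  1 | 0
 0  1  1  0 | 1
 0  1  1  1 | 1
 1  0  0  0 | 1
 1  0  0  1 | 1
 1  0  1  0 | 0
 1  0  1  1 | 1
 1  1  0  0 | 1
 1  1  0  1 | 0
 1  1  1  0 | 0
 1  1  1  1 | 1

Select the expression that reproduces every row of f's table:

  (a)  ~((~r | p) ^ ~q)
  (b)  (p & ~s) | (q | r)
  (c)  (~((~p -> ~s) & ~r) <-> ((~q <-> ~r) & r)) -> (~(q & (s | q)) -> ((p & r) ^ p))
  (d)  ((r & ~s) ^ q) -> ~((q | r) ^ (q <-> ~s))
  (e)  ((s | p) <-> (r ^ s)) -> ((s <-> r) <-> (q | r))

(a) fails at (0,0,0,0): the formula yields 1, f is 0.
(b) fails at (0,0,0,1): the formula yields 0, f is 1.
(c) fails at (0,1,0,1): the formula yields 1, f is 0.
(d) fails at (0,0,0,0): the formula yields 1, f is 0.
That leaves (e). Evaluating it on every row reproduces the table of f exactly.

e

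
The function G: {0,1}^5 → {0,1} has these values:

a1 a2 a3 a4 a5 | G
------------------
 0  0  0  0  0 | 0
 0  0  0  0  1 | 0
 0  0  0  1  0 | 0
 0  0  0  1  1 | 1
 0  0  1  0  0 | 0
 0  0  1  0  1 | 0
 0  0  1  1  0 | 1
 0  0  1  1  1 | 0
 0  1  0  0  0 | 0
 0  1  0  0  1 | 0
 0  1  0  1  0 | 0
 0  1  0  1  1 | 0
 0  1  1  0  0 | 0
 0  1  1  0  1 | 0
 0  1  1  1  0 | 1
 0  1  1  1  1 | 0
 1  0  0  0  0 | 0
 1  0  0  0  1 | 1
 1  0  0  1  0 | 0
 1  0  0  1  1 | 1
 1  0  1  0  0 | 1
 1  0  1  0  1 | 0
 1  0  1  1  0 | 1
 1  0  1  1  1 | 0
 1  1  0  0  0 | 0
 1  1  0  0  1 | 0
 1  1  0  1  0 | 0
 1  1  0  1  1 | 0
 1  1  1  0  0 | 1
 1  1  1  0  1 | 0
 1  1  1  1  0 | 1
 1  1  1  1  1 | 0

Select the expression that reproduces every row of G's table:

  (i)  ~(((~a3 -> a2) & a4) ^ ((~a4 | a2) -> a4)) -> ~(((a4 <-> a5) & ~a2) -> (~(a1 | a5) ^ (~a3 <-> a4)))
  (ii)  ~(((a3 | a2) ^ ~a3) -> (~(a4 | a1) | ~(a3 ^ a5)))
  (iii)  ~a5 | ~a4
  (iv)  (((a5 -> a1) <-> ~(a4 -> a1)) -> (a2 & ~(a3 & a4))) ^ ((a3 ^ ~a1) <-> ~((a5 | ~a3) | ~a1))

ii

(i) fails at (0,0,0,1,0): the formula yields 1, G is 0.
(iii) fails at (0,0,0,0,0): the formula yields 1, G is 0.
(iv) fails at (0,0,0,0,0): the formula yields 1, G is 0.
Only (ii) survives; checking it on all 32 rows confirms it matches G.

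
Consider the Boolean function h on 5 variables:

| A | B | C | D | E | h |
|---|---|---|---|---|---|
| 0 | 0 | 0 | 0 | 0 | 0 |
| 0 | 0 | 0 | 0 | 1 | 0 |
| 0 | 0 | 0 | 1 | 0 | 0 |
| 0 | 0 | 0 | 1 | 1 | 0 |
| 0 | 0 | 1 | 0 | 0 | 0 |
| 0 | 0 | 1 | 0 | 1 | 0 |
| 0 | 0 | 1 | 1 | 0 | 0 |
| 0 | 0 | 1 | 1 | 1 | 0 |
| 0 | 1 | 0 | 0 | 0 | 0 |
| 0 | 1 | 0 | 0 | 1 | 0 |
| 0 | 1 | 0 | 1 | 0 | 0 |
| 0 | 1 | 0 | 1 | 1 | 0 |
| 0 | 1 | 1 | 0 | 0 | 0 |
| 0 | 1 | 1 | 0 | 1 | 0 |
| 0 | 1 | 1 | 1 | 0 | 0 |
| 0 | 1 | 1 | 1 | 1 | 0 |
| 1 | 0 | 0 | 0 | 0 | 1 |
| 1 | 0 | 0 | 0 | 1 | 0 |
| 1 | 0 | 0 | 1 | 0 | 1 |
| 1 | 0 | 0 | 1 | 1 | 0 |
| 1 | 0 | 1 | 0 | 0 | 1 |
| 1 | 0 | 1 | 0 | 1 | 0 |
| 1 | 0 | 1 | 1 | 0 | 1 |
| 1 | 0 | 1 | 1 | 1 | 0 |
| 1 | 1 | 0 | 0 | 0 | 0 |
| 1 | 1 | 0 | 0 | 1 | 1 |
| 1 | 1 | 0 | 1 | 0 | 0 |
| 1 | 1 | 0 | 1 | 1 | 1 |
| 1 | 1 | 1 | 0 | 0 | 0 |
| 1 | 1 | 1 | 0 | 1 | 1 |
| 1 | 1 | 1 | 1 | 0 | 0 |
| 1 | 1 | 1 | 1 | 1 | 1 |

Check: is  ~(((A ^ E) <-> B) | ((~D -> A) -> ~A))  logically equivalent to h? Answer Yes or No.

Evaluate ~(((A ^ E) <-> B) | ((~D -> A) -> ~A)) on each row and compare to h:
  A=0, B=0, C=0, D=0, E=0: formula gives 0, h = 0 ✓
  A=0, B=0, C=0, D=0, E=1: formula gives 0, h = 0 ✓
  A=0, B=0, C=0, D=1, E=0: formula gives 0, h = 0 ✓
  A=0, B=0, C=0, D=1, E=1: formula gives 0, h = 0 ✓
  … (the remaining 28 rows also agree.)
No disagreement on any input; they are logically equivalent.

Yes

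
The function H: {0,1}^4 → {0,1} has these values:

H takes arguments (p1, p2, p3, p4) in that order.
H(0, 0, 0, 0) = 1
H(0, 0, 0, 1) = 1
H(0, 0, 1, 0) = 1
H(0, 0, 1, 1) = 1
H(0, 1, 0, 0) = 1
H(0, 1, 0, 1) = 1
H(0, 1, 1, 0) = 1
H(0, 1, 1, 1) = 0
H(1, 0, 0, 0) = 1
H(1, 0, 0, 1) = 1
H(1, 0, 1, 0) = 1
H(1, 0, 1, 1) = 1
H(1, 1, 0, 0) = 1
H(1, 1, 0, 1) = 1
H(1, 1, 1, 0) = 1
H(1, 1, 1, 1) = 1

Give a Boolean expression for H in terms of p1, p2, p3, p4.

H(p1, p2, p3, p4) = ~(((~p1 & p2) & p3) & p4)

H is 0 on exactly one input, (0,1,1,1), whose minterm is ¬p1·p2·p3·p4. So H is the negation of that single conjunction.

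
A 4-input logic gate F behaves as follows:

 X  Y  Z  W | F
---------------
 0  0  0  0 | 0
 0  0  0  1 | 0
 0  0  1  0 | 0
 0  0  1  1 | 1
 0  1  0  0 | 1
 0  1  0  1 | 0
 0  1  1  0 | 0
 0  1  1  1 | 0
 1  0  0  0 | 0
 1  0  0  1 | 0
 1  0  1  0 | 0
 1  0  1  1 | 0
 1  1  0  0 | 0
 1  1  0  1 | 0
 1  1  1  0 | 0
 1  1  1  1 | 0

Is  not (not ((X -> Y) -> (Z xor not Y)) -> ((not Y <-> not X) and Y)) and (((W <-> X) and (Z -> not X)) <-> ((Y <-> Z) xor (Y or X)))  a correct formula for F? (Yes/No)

Test each input against both F and the formula:
  X=0, Y=0, Z=0, W=0: formula gives 0, F = 0 ✓
  X=0, Y=0, Z=0, W=1: formula gives 0, F = 0 ✓
  X=0, Y=0, Z=1, W=0: formula gives 0, F = 0 ✓
  X=0, Y=0, Z=1, W=1: formula gives 1, F = 1 ✓
  … (the remaining 12 rows also agree.)
All 16 rows match — the expression computes F exactly.

Yes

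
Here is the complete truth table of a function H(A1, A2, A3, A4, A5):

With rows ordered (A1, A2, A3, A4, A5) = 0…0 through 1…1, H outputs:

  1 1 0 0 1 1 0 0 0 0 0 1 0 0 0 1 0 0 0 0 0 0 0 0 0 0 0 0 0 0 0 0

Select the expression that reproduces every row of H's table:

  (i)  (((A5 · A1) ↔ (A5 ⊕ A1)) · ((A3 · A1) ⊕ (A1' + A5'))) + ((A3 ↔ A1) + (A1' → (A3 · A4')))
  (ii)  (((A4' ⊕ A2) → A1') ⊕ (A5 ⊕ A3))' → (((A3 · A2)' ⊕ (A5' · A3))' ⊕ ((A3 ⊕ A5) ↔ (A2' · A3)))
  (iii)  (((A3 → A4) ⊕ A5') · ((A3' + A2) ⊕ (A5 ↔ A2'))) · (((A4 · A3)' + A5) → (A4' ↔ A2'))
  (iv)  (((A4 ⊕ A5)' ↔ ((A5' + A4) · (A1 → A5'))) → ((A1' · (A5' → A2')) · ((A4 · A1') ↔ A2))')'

iv

(i) fails at (0,0,0,1,0): the formula yields 1, H is 0.
(ii) fails at (0,0,0,0,1): the formula yields 0, H is 1.
(iii) fails at (0,0,0,0,0): the formula yields 0, H is 1.
That leaves (iv). Evaluating it on every row reproduces the table of H exactly.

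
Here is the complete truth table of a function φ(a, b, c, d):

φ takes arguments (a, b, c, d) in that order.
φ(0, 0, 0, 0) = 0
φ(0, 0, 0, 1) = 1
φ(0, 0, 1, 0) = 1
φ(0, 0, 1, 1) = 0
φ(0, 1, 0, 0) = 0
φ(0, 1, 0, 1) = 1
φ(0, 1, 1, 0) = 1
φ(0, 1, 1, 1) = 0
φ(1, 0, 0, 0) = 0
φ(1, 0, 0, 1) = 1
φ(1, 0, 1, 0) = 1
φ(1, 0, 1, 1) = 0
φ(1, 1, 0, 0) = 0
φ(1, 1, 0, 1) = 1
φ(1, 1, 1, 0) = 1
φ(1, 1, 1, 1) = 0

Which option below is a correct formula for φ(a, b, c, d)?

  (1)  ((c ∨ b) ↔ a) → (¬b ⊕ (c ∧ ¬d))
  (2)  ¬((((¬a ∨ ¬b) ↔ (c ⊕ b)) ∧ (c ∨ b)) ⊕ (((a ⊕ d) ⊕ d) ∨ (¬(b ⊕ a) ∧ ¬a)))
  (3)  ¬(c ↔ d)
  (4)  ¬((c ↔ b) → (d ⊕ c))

(1): at (0,0,0,0) it gives 1, but φ = 0 — eliminated.
(2): at (0,0,0,1) it gives 0, but φ = 1 — eliminated.
(4): at (0,0,0,0) it gives 1, but φ = 0 — eliminated.
That leaves (3). Evaluating it on every row reproduces the table of φ exactly.

3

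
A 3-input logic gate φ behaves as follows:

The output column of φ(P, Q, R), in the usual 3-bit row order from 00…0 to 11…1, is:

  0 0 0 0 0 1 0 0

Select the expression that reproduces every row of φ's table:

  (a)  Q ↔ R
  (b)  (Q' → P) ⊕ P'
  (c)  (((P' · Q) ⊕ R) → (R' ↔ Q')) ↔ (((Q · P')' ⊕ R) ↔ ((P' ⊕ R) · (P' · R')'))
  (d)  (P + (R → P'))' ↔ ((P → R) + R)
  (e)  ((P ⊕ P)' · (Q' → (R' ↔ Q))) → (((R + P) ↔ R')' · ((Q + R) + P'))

c

(a) fails at (0,0,0): the formula yields 1, φ is 0.
(b) fails at (0,0,0): the formula yields 1, φ is 0.
(d) fails at (1,0,0): the formula yields 1, φ is 0.
(e) fails at (0,0,0): the formula yields 1, φ is 0.
Only (c) survives; checking it on all 8 rows confirms it matches φ.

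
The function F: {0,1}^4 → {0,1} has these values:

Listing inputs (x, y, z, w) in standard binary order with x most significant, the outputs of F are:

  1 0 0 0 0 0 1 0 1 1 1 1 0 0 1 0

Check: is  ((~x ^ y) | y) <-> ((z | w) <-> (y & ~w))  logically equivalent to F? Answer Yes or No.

No

Test each input against both F and the formula:
  x=0, y=0, z=0, w=0: formula gives 1, F = 1 ✓
  x=0, y=0, z=0, w=1: formula gives 0, F = 0 ✓
  x=0, y=0, z=1, w=0: formula gives 0, F = 0 ✓
  x=0, y=0, z=1, w=1: formula gives 0, F = 0 ✓
  …
  x=1, y=0, z=0, w=0: formula gives 0, but F = 1 ✗
Row (1,0,0,0) is a counterexample, so the formula is not equivalent to F.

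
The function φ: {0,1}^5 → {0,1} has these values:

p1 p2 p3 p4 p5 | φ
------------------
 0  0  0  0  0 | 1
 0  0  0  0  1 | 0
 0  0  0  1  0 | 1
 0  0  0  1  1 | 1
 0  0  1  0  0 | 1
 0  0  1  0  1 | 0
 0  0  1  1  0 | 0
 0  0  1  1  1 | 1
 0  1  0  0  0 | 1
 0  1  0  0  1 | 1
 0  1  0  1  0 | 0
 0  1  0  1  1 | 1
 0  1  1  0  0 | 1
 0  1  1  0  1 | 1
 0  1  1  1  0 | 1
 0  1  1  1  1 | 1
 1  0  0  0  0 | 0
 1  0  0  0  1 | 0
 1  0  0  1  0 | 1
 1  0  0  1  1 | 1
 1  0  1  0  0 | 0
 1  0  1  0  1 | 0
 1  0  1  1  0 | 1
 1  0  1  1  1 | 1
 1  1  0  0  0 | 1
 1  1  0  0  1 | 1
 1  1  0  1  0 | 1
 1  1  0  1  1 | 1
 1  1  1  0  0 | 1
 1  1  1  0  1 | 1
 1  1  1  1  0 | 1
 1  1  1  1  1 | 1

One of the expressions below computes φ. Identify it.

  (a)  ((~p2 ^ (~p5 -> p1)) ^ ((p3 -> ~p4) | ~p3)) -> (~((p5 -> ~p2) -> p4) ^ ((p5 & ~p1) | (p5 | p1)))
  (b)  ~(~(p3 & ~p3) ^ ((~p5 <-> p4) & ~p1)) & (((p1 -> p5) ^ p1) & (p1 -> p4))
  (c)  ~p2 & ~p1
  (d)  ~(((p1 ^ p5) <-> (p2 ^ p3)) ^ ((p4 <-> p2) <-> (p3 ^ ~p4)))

a

(b) disagrees with φ on (0,0,0,0,0) (formula → 0, table → 1); rule it out.
(c) disagrees with φ on (0,0,0,0,1) (formula → 1, table → 0); rule it out.
(d) disagrees with φ on (0,0,0,1,1) (formula → 0, table → 1); rule it out.
Only (a) survives; checking it on all 32 rows confirms it matches φ.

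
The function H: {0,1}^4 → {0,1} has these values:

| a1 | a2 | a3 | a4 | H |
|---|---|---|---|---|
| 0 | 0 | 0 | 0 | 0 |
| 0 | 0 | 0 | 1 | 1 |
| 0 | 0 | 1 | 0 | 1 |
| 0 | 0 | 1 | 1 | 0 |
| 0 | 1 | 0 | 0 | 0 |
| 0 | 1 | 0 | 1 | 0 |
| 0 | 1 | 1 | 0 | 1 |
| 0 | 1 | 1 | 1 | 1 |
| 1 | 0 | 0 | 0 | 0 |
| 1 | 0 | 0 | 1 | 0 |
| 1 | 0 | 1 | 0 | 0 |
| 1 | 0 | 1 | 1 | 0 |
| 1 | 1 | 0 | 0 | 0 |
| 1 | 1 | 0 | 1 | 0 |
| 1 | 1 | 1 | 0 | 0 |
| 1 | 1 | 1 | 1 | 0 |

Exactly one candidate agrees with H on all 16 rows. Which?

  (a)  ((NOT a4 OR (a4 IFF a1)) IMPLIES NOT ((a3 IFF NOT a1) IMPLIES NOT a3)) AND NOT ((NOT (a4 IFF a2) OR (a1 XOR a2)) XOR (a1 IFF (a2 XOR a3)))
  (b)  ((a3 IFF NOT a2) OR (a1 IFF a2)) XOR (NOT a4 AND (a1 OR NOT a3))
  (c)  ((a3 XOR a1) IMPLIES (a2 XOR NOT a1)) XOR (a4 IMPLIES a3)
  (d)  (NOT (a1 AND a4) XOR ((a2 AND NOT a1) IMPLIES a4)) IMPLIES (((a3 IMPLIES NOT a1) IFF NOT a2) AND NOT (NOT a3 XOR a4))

a

(b) fails at (0,0,1,1): the formula yields 1, H is 0.
(c) fails at (0,0,1,0): the formula yields 0, H is 1.
(d) fails at (0,0,0,0): the formula yields 1, H is 0.
Only (a) survives; checking it on all 16 rows confirms it matches H.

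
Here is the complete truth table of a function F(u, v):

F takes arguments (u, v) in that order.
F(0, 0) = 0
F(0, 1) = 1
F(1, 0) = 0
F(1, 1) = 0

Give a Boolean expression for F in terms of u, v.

F(u, v) = NOT u AND v

1 only at (0,1): NOT u AND v.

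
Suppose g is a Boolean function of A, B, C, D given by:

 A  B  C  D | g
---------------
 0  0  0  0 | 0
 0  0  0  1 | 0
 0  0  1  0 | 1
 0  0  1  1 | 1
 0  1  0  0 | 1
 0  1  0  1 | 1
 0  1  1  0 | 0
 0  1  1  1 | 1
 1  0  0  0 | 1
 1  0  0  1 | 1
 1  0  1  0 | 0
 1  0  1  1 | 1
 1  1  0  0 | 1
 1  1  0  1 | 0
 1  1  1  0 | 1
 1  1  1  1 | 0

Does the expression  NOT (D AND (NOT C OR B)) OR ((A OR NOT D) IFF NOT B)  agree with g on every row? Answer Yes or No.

Test each input against both g and the formula:
  A=0, B=0, C=0, D=0: formula gives 1, but g = 0 ✗
Row (0,0,0,0) is a counterexample, so the formula is not equivalent to g.

No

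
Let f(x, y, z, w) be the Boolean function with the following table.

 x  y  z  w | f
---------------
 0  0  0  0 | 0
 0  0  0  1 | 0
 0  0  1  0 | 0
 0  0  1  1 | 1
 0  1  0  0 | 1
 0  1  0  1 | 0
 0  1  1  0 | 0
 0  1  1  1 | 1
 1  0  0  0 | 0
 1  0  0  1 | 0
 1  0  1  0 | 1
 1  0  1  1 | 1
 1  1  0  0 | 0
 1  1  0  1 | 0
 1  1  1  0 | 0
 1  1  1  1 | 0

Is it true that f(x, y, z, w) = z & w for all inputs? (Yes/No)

Evaluate z & w on each row and compare to f:
  x=0, y=0, z=0, w=0: formula gives 0, f = 0 ✓
  x=0, y=0, z=0, w=1: formula gives 0, f = 0 ✓
  x=0, y=0, z=1, w=0: formula gives 0, f = 0 ✓
  x=0, y=0, z=1, w=1: formula gives 1, f = 1 ✓
  x=0, y=1, z=0, w=0: formula gives 0, but f = 1 ✗
A single disagreement suffices: at (0,1,0,0) they differ, so the formula does not compute f.

No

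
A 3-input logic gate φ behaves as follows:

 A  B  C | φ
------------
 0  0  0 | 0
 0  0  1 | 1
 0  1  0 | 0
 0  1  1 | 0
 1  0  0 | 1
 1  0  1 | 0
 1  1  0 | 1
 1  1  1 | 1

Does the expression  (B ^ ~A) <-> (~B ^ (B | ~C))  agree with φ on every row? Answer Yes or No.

Check the formula against φ row by row:
  A=0, B=0, C=0: formula gives 0, φ = 0 ✓
  A=0, B=0, C=1: formula gives 1, φ = 1 ✓
  A=0, B=1, C=0: formula gives 0, φ = 0 ✓
  A=0, B=1, C=1: formula gives 0, φ = 0 ✓
  A=1, B=0, C=0: formula gives 1, φ = 1 ✓
  … (the remaining 3 rows also agree.)
Every row agrees, so the formula is equivalent.

Yes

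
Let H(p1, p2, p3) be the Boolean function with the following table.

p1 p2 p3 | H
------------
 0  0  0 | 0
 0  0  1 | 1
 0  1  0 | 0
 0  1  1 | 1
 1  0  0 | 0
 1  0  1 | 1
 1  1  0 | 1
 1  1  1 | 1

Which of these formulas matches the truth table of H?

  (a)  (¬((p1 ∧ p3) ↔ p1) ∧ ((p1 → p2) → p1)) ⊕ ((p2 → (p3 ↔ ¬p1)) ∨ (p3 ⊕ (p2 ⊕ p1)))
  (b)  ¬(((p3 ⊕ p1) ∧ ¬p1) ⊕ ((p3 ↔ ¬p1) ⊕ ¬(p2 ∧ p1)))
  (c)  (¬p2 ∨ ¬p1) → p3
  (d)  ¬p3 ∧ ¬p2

(a) fails at (0,0,0): the formula yields 1, H is 0.
(b) fails at (0,0,1): the formula yields 0, H is 1.
(d) fails at (0,0,0): the formula yields 1, H is 0.
(c) is the remaining candidate, and it agrees with H on all 8 inputs.

c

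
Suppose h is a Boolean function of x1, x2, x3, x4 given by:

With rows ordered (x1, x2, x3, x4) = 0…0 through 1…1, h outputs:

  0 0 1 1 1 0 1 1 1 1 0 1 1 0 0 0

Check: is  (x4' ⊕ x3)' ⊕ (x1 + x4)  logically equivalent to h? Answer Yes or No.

Check the formula against h row by row:
  x1=0, x2=0, x3=0, x4=0: formula gives 0, h = 0 ✓
  x1=0, x2=0, x3=0, x4=1: formula gives 0, h = 0 ✓
  x1=0, x2=0, x3=1, x4=0: formula gives 1, h = 1 ✓
  x1=0, x2=0, x3=1, x4=1: formula gives 1, h = 1 ✓
  x1=0, x2=1, x3=0, x4=0: formula gives 0, but h = 1 ✗
Since they disagree at (0,1,0,0), the expression is not a correct formula for h.

No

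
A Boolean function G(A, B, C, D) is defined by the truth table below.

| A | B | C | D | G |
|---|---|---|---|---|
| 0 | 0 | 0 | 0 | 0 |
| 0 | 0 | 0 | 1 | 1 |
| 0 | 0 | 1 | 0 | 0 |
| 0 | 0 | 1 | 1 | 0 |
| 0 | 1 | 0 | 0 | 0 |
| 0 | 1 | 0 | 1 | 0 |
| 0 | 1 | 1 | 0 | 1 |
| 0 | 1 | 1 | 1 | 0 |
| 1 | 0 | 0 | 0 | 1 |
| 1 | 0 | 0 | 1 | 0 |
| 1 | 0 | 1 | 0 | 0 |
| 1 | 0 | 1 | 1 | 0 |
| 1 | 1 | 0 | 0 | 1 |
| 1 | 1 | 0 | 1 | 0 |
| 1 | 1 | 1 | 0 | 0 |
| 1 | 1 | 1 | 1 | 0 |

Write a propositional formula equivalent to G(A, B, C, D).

G(A, B, C, D) = (((((NOT A AND NOT B) AND NOT C) AND D) OR (((NOT A AND B) AND C) AND NOT D)) OR (((A AND NOT B) AND NOT C) AND NOT D)) OR (((A AND B) AND NOT C) AND NOT D)

G=1 on 4 inputs: (0,0,0,1), (0,1,1,0), (1,0,0,0), (1,1,0,0). Reading each as a conjunction of literals (¬A·¬B·¬C·D, ¬A·B·C·¬D, A·¬B·¬C·¬D, A·B·¬C·¬D) and taking the OR gives the canonical DNF.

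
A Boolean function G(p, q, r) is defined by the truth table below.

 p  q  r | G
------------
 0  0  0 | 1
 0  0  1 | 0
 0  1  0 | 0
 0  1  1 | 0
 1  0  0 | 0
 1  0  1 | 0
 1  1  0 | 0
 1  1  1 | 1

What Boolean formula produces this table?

The 1-rows are (0,0,0), (1,1,1). Each contributes one minterm — ¬p·¬q·¬r; p·q·r — and their disjunction is a sum-of-products form of G.

G(p, q, r) = ((p' · q') · r') + ((p · q) · r)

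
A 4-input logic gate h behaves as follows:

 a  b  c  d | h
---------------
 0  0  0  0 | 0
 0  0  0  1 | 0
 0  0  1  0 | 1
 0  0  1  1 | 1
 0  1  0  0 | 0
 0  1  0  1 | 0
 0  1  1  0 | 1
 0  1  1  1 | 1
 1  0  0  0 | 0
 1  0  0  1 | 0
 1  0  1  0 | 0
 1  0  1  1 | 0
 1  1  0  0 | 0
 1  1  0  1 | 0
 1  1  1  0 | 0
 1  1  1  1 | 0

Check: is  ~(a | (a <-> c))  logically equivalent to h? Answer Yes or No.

Test each input against both h and the formula:
  a=0, b=0, c=0, d=0: formula gives 0, h = 0 ✓
  a=0, b=0, c=0, d=1: formula gives 0, h = 0 ✓
  a=0, b=0, c=1, d=0: formula gives 1, h = 1 ✓
  a=0, b=0, c=1, d=1: formula gives 1, h = 1 ✓
  …and likewise for the remaining 12 rows.
Every row agrees, so the formula is equivalent.

Yes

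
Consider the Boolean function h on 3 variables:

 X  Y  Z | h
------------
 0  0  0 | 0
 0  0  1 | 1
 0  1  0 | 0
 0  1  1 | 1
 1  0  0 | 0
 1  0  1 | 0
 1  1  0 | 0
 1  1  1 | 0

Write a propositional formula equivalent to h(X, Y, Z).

h=1 on 2 inputs: (0,0,1), (0,1,1). Reading each as a conjunction of literals (¬X·¬Y·Z, ¬X·Y·Z) and taking the OR gives the canonical DNF.

h(X, Y, Z) = ((X' · Y') · Z) + ((X' · Y) · Z)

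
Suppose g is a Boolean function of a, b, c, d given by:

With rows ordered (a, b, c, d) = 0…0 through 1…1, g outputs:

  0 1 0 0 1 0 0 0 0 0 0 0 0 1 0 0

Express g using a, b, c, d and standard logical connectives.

g=1 on 3 inputs: (0,0,0,1), (0,1,0,0), (1,1,0,1). Reading each as a conjunction of literals (¬a·¬b·¬c·d, ¬a·b·¬c·¬d, a·b·¬c·d) and taking the OR gives the canonical DNF.

g(a, b, c, d) = ((((not a and not b) and not c) and d) or (((not a and b) and not c) and not d)) or (((a and b) and not c) and d)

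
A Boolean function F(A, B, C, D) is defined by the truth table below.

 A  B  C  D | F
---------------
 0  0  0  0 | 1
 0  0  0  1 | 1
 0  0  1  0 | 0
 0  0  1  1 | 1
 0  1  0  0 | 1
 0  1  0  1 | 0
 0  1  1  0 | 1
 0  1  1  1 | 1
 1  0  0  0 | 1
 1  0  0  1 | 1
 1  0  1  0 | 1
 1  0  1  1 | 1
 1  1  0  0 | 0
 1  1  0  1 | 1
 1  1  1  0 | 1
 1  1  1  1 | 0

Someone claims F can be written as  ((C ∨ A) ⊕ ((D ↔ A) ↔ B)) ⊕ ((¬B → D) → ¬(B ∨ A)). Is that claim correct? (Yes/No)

No

Evaluate ((C ∨ A) ⊕ ((D ↔ A) ↔ B)) ⊕ ((¬B → D) → ¬(B ∨ A)) on each row and compare to F:
  A=0, B=0, C=0, D=0: formula gives 1, F = 1 ✓
  A=0, B=0, C=0, D=1: formula gives 0, but F = 1 ✗
Row (0,0,0,1) is a counterexample, so the formula is not equivalent to F.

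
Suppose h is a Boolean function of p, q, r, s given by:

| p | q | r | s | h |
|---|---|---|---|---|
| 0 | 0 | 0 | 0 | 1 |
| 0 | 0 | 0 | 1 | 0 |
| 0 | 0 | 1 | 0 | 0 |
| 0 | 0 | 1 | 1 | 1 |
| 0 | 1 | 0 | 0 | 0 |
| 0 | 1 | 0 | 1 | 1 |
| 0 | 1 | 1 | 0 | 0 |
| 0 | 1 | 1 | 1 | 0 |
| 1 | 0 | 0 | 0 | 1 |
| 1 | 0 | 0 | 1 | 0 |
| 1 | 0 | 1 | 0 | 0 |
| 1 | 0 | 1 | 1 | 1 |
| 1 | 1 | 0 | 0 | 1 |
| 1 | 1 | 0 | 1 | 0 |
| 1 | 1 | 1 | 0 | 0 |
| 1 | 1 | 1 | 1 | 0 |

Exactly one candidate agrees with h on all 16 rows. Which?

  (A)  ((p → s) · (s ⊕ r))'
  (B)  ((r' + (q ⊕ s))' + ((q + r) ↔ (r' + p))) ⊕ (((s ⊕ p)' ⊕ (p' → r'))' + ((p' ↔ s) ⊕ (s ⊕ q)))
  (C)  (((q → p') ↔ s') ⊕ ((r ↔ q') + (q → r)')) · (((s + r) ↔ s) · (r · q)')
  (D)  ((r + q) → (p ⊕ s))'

(A) disagrees with h on (0,1,0,0) (formula → 1, table → 0); rule it out.
(B) disagrees with h on (0,0,1,0) (formula → 1, table → 0); rule it out.
(D) disagrees with h on (0,0,0,0) (formula → 0, table → 1); rule it out.
That leaves (C). Evaluating it on every row reproduces the table of h exactly.

C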